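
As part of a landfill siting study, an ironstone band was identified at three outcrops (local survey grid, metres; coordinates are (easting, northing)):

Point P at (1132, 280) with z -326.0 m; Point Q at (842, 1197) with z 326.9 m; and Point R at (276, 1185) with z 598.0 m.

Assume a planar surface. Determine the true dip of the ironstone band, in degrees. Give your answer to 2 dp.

Let the plane be z = a·E + b·N + c.
Point Q−Point P: −290a + 917b = 652.9;  Point R−Point P: −856a + 905b = 924.
Solving gives a = −0.49078, b = 0.55679.
Gradient magnitude |∇z| = √(a² + b²) = √(0.24086 + 0.31001) = 0.74221.
True dip = arctan(0.74221) = 36.58°, dipping toward SE (azimuth ≈ 139°).

36.58°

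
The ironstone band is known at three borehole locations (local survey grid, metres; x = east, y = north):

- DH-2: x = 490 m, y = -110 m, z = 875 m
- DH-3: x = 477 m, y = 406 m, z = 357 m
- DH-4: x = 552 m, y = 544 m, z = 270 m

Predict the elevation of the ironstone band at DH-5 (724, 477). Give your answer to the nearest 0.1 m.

Two edge vectors: DH-2→DH-3 = (-13, 516, -518), DH-2→DH-4 = (62, 654, -605).
Normal n = (DH-2→DH-3) × (DH-2→DH-4) = (26592, -39981, -40494).
So ∂z/∂x = −n_x/n_z = 0.65669 and ∂z/∂y = −n_y/n_z = −0.98733.
Intercept c from DH-2: 875 − 321.78 − 108.61 = 444.62.
At (724, 477): z = 475.4 − 471.0 + 444.62 = 449.1 m.

449.1 m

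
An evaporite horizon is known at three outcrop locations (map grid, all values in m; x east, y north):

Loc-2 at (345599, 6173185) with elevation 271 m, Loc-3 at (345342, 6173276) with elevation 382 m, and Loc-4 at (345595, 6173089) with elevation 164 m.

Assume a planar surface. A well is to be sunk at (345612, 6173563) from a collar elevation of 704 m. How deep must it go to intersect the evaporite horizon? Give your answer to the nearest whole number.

12 m

Let the plane be z = a·x + b·y + c.
Loc-3−Loc-2: −257a + 91b = 111;  Loc-4−Loc-2: −4a − 96b = −107.
Solving gives a = −0.03670714, b = 1.11611280.
Then c = 271 − a·345599 − b·6173185 = −6877013.83.
At (345612, 6173563): z_contact = −12686.4 + 6890392.7 − 6877013.83 = 692.4 m.
Depth below ground = 704 − 692.4 = 12 m.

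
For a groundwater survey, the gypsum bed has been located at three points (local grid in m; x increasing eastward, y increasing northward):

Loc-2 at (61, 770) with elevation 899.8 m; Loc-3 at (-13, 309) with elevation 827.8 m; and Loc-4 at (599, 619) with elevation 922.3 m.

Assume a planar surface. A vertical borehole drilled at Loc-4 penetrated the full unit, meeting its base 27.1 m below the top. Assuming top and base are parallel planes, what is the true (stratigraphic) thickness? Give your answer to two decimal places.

26.74 m

Two edge vectors: Loc-2→Loc-3 = (-74, -461, -72), Loc-2→Loc-4 = (538, -151, 22.5).
Normal n = (Loc-2→Loc-3) × (Loc-2→Loc-4) = (-21244.5, -37071, 259192).
So ∂z/∂x = −n_x/n_z = 0.08196 and ∂z/∂y = −n_y/n_z = 0.14303.
|∇z| = √(a²+b²) = 0.16485, so dip δ = arctan(0.16485) = 9.36°.
True thickness = vertical thickness × cos δ = 27.1 × cos 9.36° = 26.74 m.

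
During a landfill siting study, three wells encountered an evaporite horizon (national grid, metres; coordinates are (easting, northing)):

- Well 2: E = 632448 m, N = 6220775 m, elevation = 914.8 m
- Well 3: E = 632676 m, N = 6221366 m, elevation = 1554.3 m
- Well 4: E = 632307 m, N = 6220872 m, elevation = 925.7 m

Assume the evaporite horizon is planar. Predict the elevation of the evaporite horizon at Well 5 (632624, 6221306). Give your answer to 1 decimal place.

1474.2 m

Let the plane be z = a·E + b·N + c.
Well 3−Well 2: 228a + 591b = 639.5;  Well 4−Well 2: −141a + 97b = 10.9.
Solving gives a = 0.527180479, b = 0.878685027.
Then c = 914.8 − a·632448 − b·6220775 = −5798601.29.
At (632624, 6221306): z = 333507.0 + 5466568.4 − 5798601.29 = 1474.2 m.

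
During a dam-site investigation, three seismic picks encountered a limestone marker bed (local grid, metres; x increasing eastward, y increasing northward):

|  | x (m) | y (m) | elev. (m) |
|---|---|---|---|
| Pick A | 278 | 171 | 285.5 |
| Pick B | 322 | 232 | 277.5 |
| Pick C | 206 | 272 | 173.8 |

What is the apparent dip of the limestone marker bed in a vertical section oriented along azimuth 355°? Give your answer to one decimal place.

Two edge vectors: Pick A→Pick B = (44, 61, -8), Pick A→Pick C = (-72, 101, -111.7).
Normal n = (Pick A→Pick B) × (Pick A→Pick C) = (-6005.7, 5490.8, 8836).
So ∂z/∂x = −n_x/n_z = 0.67969 and ∂z/∂y = −n_y/n_z = −0.62141.
Unit vector along 355° is (sin 355°, cos 355°) = (-0.0872, 0.9962).
Slope in that direction = a·(-0.0872) + b·(0.9962) = −0.67829.
Apparent dip = arctan|0.67829| = 34.1° (true dip is 42.6°, so apparent ≤ true as expected).

34.1°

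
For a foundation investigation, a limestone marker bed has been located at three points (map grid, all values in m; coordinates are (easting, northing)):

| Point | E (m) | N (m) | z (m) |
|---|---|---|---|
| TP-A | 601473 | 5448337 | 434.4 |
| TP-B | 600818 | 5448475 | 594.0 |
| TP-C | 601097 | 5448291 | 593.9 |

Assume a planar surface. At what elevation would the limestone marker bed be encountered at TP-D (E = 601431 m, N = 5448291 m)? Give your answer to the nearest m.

Let the plane be z = a·E + b·N + c.
TP-B−TP-A: −655a + 138b = 159.6;  TP-C−TP-A: −376a − 46b = 159.5.
Solving gives a = −0.35787998, b = −0.54211149.
Then c = 434.4 − a·601473 − b·5448337 = 3169295.62.
At (601431, 5448291): z = −215240.1 − 2953581.1 + 3169295.62 = 474.4 m.

474 m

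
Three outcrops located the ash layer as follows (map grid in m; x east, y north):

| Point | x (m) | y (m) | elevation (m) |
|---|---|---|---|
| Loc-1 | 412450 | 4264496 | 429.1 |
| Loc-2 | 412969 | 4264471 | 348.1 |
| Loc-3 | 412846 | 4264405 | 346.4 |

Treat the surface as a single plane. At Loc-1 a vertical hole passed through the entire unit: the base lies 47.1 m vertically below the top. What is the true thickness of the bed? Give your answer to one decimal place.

Let the plane be z = a·x + b·y + c.
Loc-2−Loc-1: 519a − 25b = −81;  Loc-3−Loc-1: 396a − 91b = −82.7.
Solving gives a = −0.14207, b = 0.29053.
|∇z| = √(a²+b²) = 0.32341, so dip δ = arctan(0.32341) = 17.92°.
True thickness = vertical thickness × cos δ = 47.1 × cos 17.92° = 44.8 m.

44.8 m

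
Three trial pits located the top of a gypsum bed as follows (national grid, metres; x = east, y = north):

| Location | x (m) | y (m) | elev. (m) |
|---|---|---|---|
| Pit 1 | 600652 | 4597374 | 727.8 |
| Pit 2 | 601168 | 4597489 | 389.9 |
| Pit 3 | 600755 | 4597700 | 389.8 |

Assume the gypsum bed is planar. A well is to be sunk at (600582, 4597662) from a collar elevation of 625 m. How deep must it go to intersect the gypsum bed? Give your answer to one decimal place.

Let the plane be z = a·x + b·y + c.
Pit 2−Pit 1: 516a + 115b = −337.9;  Pit 3−Pit 1: 103a + 326b = −338.
Solving gives a = −0.455873532, b = −0.892776154.
Then c = 727.8 − a·600652 − b·4597374 = 4378975.03.
At (600582, 4597662): z_contact = −273789.44 − 4104683.00 + 4378975.03 = 502.59 m.
Depth below ground = 625 − 502.59 = 122.4 m.

122.4 m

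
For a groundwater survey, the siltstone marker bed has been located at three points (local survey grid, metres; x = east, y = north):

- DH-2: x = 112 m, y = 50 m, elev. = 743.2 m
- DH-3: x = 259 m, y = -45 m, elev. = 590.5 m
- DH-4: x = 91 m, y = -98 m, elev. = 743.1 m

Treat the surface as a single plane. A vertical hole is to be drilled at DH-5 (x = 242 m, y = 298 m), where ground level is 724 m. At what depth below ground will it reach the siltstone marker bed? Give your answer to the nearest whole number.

Two edge vectors: DH-2→DH-3 = (147, -95, -152.7), DH-2→DH-4 = (-21, -148, -0.1).
Normal n = (DH-2→DH-3) × (DH-2→DH-4) = (-22590.1, 3221.4, -23751).
So ∂z/∂x = −n_x/n_z = −0.95112 and ∂z/∂y = −n_y/n_z = 0.13563.
Intercept c from DH-2: 743.2 + 106.53 − 6.78 = 842.94.
At (242, 298): z_contact = −230.2 + 40.4 + 842.94 = 653.2 m.
Depth below ground = 724 − 653.2 = 71 m.

71 m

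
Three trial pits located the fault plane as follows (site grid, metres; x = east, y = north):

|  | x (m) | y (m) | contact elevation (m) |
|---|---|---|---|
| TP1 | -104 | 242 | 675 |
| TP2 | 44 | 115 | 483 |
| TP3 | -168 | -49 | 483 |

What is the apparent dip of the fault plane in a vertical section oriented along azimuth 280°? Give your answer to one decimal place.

36.6°

Two edge vectors: TP1→TP2 = (148, -127, -192), TP1→TP3 = (-64, -291, -192).
Normal n = (TP1→TP2) × (TP1→TP3) = (-31488, 40704, -51196).
So ∂z/∂x = −n_x/n_z = −0.61505 and ∂z/∂y = −n_y/n_z = 0.79506.
Unit vector along 280° is (sin 280°, cos 280°) = (-0.9848, 0.1736).
Slope in that direction = a·(-0.9848) + b·(0.1736) = 0.74377.
Apparent dip = arctan|0.74377| = 36.6° (true dip is 45.1°, so apparent ≤ true as expected).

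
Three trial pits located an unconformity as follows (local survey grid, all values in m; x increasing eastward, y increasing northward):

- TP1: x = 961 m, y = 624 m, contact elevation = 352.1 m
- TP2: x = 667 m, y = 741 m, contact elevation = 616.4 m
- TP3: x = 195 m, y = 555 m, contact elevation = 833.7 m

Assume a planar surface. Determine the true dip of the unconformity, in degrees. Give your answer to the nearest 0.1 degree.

41.2°

Two edge vectors: TP1→TP2 = (-294, 117, 264.3), TP1→TP3 = (-766, -69, 481.6).
Normal n = (TP1→TP2) × (TP1→TP3) = (74583.9, -60863.4, 109908).
So ∂z/∂x = −n_x/n_z = −0.67860 and ∂z/∂y = −n_y/n_z = 0.55377.
Gradient magnitude |∇z| = √(a² + b²) = √(0.46050 + 0.30666) = 0.87588.
True dip = arctan(0.87588) = 41.2°, dipping toward SE (azimuth ≈ 129°).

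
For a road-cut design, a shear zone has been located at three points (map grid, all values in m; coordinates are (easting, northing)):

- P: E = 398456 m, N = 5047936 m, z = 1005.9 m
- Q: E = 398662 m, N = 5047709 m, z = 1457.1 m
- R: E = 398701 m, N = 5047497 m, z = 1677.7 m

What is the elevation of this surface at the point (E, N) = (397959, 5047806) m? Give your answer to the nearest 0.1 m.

459.3 m

Let the plane be z = a·E + b·N + c.
Q−P: 206a − 227b = 451.2;  R−P: 245a − 439b = 671.8.
Solving gives a = 1.309003705, b = −0.799758752.
Then c = 1005.9 − a·398456 − b·5047936 = 3516556.52.
At (397959, 5047806): z = 520929.8 − 4037027.0 + 3516556.52 = 459.3 m.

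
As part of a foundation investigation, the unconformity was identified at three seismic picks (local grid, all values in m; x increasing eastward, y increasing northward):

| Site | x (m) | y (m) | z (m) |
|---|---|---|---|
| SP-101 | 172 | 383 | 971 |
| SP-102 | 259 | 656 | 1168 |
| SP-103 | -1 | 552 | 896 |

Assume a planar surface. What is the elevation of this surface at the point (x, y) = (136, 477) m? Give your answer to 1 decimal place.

Let the plane be z = a·x + b·y + c.
SP-102−SP-101: 87a + 273b = 197;  SP-103−SP-101: −173a + 169b = −75.
Solving gives a = 0.86818, b = 0.44494.
Then c = 971 − a·172 − b·383 = 651.26.
At (136, 477): z = 118.1 + 212.2 + 651.26 = 981.6 m.

981.6 m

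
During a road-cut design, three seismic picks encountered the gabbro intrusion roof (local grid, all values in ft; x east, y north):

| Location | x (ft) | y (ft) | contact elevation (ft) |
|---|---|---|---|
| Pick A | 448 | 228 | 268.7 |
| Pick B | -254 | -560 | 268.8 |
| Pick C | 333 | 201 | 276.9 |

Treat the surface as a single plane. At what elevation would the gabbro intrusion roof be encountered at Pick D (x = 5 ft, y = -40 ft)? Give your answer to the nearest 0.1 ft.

Two edge vectors: Pick A→Pick B = (-702, -788, 0.1), Pick A→Pick C = (-115, -27, 8.2).
Normal n = (Pick A→Pick B) × (Pick A→Pick C) = (-6458.9, 5744.9, -71666).
So ∂z/∂x = −n_x/n_z = −0.09013 and ∂z/∂y = −n_y/n_z = 0.08016.
Intercept c from Pick A: 268.7 + 40.38 − 18.28 = 290.80.
At (5, -40): z = −0.5 − 3.2 + 290.80 = 287.1 ft.

287.1 ft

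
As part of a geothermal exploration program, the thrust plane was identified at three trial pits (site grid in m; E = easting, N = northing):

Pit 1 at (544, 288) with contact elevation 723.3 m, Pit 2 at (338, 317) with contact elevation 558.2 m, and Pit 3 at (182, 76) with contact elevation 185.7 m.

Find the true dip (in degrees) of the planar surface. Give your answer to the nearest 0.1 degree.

53.0°

Two edge vectors: Pit 1→Pit 2 = (-206, 29, -165.1), Pit 1→Pit 3 = (-362, -212, -537.6).
Normal n = (Pit 1→Pit 2) × (Pit 1→Pit 3) = (-50591.6, -50979.4, 54170).
So ∂z/∂E = −n_x/n_z = 0.93394 and ∂z/∂N = −n_y/n_z = 0.94110.
Gradient magnitude |∇z| = √(a² + b²) = √(0.87225 + 0.88567) = 1.32586.
True dip = arctan(1.32586) = 53.0°, dipping toward SW (azimuth ≈ 225°).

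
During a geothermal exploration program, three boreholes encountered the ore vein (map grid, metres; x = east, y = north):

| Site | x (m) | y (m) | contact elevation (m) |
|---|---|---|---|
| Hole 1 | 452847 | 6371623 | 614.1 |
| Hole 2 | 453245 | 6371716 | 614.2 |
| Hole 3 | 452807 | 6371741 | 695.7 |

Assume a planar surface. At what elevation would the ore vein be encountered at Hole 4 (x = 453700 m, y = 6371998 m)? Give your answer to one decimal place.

726.9 m

Let the plane be z = a·x + b·y + c.
Hole 2−Hole 1: 398a + 93b = 0.1;  Hole 3−Hole 1: −40a + 118b = 81.6.
Solving gives a = −0.149494910, b = 0.640849183.
Then c = 614.1 − a·452847 − b·6371623 = −4014936.97.
At (453700, 6371998): z = −67825.8 + 4083489.7 − 4014936.97 = 726.9 m.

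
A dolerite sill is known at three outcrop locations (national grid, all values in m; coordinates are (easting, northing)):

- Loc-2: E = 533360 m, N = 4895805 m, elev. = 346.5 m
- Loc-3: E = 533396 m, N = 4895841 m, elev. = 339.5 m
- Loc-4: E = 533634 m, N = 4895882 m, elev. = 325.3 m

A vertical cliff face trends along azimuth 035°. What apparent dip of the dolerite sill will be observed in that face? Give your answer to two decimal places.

8.62°

Let the plane be z = a·E + b·N + c.
Loc-3−Loc-2: 36a + 36b = −7;  Loc-4−Loc-2: 274a + 77b = −21.2.
Solving gives a = −0.03161, b = −0.16283.
Unit vector along 035° is (sin 35°, cos 35°) = (0.5736, 0.8192).
Slope in that direction = a·(0.5736) + b·(0.8192) = −0.15152.
Apparent dip = arctan|0.15152| = 8.62° (true dip is 9.4°, so apparent ≤ true as expected).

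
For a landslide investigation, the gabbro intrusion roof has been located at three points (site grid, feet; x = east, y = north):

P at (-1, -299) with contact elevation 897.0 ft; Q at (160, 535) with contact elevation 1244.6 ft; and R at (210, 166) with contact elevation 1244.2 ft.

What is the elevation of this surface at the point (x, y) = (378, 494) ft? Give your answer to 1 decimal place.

Let the plane be z = a·x + b·y + c.
Q−P: 161a + 834b = 347.6;  R−P: 211a + 465b = 347.2.
Solving gives a = 1.26528, b = 0.17253.
Then c = 897 − a·-1 − b·-299 = 949.85.
At (378, 494): z = 478.3 + 85.2 + 949.85 = 1513.4 ft.

1513.4 ft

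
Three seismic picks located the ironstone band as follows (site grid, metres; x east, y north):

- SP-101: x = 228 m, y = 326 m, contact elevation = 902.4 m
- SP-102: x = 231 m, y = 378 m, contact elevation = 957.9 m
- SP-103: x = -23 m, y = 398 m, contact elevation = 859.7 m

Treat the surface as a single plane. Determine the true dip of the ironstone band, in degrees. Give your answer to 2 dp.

Let the plane be z = a·x + b·y + c.
SP-102−SP-101: 3a + 52b = 55.5;  SP-103−SP-101: −251a + 72b = −42.7.
Solving gives a = 0.46853, b = 1.04028.
Gradient magnitude |∇z| = √(a² + b²) = √(0.21952 + 1.08218) = 1.14092.
True dip = arctan(1.14092) = 48.77°, dipping toward SSW (azimuth ≈ 204°).

48.77°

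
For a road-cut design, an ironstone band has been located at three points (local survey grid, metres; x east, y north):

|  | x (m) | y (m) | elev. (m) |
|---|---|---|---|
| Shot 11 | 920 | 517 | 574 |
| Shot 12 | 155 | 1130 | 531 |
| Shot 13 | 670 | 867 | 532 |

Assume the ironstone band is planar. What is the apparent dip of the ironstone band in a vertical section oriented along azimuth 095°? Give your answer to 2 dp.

Let the plane be z = a·x + b·y + c.
Shot 12−Shot 11: −765a + 613b = −43;  Shot 13−Shot 11: −250a + 350b = −42.
Solving gives a = −0.09341, b = −0.18672.
Unit vector along 095° is (sin 95°, cos 95°) = (0.9962, -0.0872).
Slope in that direction = a·(0.9962) + b·(-0.0872) = −0.07679.
Apparent dip = arctan|0.07679| = 4.39° (true dip is 11.8°, so apparent ≤ true as expected).

4.39°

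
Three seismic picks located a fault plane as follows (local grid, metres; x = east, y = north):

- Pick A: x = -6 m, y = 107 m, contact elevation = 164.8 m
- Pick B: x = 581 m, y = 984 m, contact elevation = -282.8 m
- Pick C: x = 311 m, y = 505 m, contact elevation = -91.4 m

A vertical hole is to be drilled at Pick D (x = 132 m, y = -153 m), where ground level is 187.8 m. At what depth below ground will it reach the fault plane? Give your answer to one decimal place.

217.5 m

Let the plane be z = a·x + b·y + c.
Pick B−Pick A: 587a + 877b = −447.6;  Pick C−Pick A: 317a + 398b = −256.2.
Solving gives a = −1.04866, b = 0.19152.
Then c = 164.8 − a·-6 − b·107 = 138.02.
At (132, -153): z_contact = −138.42 − 29.30 + 138.02 = -29.71 m.
Depth below ground = 187.8 − (-29.71) = 217.5 m.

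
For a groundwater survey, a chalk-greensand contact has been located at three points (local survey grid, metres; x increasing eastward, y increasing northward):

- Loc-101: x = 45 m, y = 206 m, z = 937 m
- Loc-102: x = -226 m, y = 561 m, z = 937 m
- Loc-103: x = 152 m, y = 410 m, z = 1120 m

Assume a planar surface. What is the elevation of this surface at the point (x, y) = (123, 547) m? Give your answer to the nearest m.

1173 m

Let the plane be z = a·x + b·y + c.
Loc-102−Loc-101: −271a + 355b = 0;  Loc-103−Loc-101: 107a + 204b = 183.
Solving gives a = 0.69653, b = 0.53172.
Then c = 937 − a·45 − b·206 = 796.12.
At (123, 547): z = 85.7 + 290.9 + 796.12 = 1172.6 m.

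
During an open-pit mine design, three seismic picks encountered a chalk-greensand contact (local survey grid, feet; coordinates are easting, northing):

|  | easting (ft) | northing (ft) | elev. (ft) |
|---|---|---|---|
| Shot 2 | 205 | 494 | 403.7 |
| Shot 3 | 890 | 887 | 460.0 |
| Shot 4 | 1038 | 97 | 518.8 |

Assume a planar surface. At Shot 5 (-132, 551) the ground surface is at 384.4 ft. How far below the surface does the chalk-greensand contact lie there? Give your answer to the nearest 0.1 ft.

21.7 ft

Let the plane be z = a·easting + b·northing + c.
Shot 3−Shot 2: 685a + 393b = 56.3;  Shot 4−Shot 2: 833a − 397b = 115.1.
Solving gives a = 0.112771, b = −0.053304.
Then c = 403.7 − a·205 − b·494 = 406.91.
At (-132, 551): z_contact = −14.89 − 29.37 + 406.91 = 362.66 ft.
Depth below ground = 384.4 − 362.66 = 21.7 ft.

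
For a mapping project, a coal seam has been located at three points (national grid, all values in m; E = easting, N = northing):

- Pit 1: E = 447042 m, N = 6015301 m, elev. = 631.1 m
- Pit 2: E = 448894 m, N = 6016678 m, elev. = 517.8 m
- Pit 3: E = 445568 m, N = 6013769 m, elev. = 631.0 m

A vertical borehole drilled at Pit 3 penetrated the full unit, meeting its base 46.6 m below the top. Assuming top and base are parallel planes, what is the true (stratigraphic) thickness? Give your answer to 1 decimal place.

Two edge vectors: Pit 1→Pit 2 = (1852, 1377, -113.3), Pit 1→Pit 3 = (-1474, -1532, -0.1).
Normal n = (Pit 1→Pit 2) × (Pit 1→Pit 3) = (-173713.3, 167189.4, -807566).
So ∂z/∂E = −n_x/n_z = −0.21511 and ∂z/∂N = −n_y/n_z = 0.20703.
|∇z| = √(a²+b²) = 0.29855, so dip δ = arctan(0.29855) = 16.62°.
True thickness = vertical thickness × cos δ = 46.6 × cos 16.62° = 44.7 m.

44.7 m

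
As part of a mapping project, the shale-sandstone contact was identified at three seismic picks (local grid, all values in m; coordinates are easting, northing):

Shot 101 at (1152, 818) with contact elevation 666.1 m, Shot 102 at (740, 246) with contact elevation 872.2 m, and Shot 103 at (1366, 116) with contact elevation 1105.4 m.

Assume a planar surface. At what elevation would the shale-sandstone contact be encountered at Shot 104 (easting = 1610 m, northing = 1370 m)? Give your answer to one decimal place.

Two edge vectors: Shot 101→Shot 102 = (-412, -572, 206.1), Shot 101→Shot 103 = (214, -702, 439.3).
Normal n = (Shot 101→Shot 102) × (Shot 101→Shot 103) = (-106597.4, 225097, 411632).
So ∂z/∂easting = −n_x/n_z = 0.258963 and ∂z/∂northing = −n_y/n_z = −0.546840.
Intercept c from Shot 101: 666.1 − 298.33 + 447.32 = 815.09.
At (1610, 1370): z = 416.9 − 749.2 + 815.09 = 482.8 m.

482.8 m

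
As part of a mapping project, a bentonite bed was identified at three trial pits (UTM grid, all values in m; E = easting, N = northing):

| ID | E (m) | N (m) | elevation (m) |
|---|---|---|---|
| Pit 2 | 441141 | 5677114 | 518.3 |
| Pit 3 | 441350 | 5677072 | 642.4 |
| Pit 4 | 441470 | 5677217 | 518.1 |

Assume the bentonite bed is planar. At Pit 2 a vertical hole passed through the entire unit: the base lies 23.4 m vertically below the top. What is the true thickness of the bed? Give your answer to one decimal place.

Two edge vectors: Pit 2→Pit 3 = (209, -42, 124.1), Pit 2→Pit 4 = (329, 103, -0.2).
Normal n = (Pit 2→Pit 3) × (Pit 2→Pit 4) = (-12773.9, 40870.7, 35345).
So ∂z/∂E = −n_x/n_z = 0.36141 and ∂z/∂N = −n_y/n_z = −1.15634.
|∇z| = √(a²+b²) = 1.21150, so dip δ = arctan(1.21150) = 50.46°.
True thickness = vertical thickness × cos δ = 23.4 × cos 50.46° = 14.9 m.

14.9 m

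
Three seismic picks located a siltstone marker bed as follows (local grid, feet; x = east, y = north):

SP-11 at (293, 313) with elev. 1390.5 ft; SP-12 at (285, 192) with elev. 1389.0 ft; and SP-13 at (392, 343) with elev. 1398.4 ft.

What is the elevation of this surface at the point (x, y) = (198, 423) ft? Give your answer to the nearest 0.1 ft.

1383.9 ft

Let the plane be z = a·x + b·y + c.
SP-12−SP-11: −8a − 121b = −1.5;  SP-13−SP-11: 99a + 30b = 7.9.
Solving gives a = 0.07760, b = 0.00727.
Then c = 1390.5 − a·293 − b·313 = 1365.49.
At (198, 423): z = 15.4 + 3.1 + 1365.49 = 1383.9 ft.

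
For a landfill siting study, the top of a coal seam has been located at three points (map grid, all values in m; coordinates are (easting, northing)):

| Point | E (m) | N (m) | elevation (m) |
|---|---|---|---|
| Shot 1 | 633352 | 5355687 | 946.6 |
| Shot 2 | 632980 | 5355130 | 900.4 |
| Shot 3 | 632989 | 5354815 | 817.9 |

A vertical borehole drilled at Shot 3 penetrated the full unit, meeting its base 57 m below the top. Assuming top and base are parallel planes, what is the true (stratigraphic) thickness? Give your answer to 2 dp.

53.60 m

Two edge vectors: Shot 1→Shot 2 = (-372, -557, -46.2), Shot 1→Shot 3 = (-363, -872, -128.7).
Normal n = (Shot 1→Shot 2) × (Shot 1→Shot 3) = (31399.5, -31105.8, 122193).
So ∂z/∂E = −n_x/n_z = −0.25697 and ∂z/∂N = −n_y/n_z = 0.25456.
|∇z| = √(a²+b²) = 0.36171, so dip δ = arctan(0.36171) = 19.89°.
True thickness = vertical thickness × cos δ = 57 × cos 19.89° = 53.60 m.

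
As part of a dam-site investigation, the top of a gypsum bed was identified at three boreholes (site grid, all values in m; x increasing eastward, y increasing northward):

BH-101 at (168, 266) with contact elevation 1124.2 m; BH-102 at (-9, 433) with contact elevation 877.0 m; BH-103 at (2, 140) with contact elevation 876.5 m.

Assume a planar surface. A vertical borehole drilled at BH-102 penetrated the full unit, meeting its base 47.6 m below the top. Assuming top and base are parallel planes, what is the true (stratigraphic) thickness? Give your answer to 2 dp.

Let the plane be z = a·x + b·y + c.
BH-102−BH-101: −177a + 167b = −247.2;  BH-103−BH-101: −166a − 126b = −247.7.
Solving gives a = 1.44957, b = 0.05613.
|∇z| = √(a²+b²) = 1.45065, so dip δ = arctan(1.45065) = 55.42°.
True thickness = vertical thickness × cos δ = 47.6 × cos 55.42° = 27.02 m.

27.02 m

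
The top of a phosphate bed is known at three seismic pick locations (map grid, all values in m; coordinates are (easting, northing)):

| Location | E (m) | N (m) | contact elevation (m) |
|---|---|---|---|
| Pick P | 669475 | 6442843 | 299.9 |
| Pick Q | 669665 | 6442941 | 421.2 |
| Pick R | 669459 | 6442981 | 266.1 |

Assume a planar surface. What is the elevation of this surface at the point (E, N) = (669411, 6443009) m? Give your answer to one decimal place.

226.9 m

Two edge vectors: Pick P→Pick Q = (190, 98, 121.3), Pick P→Pick R = (-16, 138, -33.8).
Normal n = (Pick P→Pick Q) × (Pick P→Pick R) = (-20051.8, 4481.2, 27788).
So ∂z/∂E = −n_x/n_z = 0.721599251 and ∂z/∂N = −n_y/n_z = −0.161263855.
Intercept c from Pick P: 299.9 − 483092.66 + 1038997.70 = 556204.94.
At (669411, 6443009): z = 483046.5 − 1039024.5 + 556204.94 = 226.9 m.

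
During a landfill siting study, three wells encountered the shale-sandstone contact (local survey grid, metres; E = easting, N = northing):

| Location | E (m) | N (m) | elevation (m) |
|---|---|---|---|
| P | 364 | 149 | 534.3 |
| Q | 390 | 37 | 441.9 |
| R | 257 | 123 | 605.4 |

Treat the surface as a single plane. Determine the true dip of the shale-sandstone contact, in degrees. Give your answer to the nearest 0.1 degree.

46.0°

Two edge vectors: P→Q = (26, -112, -92.4), P→R = (-107, -26, 71.1).
Normal n = (P→Q) × (P→R) = (-10365.6, 8038.2, -12660).
So ∂z/∂E = −n_x/n_z = −0.81877 and ∂z/∂N = −n_y/n_z = 0.63493.
Gradient magnitude |∇z| = √(a² + b²) = √(0.67038 + 0.40313) = 1.03611.
True dip = arctan(1.03611) = 46.0°, dipping toward SE (azimuth ≈ 128°).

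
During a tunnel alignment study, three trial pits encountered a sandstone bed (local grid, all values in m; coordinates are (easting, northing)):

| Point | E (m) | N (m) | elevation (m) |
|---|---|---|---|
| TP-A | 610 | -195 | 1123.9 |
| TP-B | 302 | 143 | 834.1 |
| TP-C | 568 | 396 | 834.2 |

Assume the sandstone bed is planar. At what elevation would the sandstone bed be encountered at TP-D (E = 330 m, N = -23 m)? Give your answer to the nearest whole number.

923 m

Let the plane be z = a·E + b·N + c.
TP-B−TP-A: −308a + 338b = −289.8;  TP-C−TP-A: −42a + 591b = −289.7.
Solving gives a = 0.43706, b = −0.45913.
Then c = 1123.9 − a·610 − b·-195 = 767.76.
At (330, -23): z = 144.2 + 10.6 + 767.76 = 922.6 m.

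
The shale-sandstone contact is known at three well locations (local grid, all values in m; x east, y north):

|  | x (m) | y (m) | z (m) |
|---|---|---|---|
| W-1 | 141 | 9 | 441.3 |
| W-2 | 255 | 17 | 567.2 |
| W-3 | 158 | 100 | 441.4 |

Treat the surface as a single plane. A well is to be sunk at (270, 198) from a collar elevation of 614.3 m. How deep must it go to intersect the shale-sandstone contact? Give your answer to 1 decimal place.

Two edge vectors: W-1→W-2 = (114, 8, 125.9), W-1→W-3 = (17, 91, 0.1).
Normal n = (W-1→W-2) × (W-1→W-3) = (-11456.1, 2128.9, 10238).
So ∂z/∂x = −n_x/n_z = 1.11898 and ∂z/∂y = −n_y/n_z = −0.20794.
Intercept c from W-1: 441.3 − 157.78 + 1.87 = 285.40.
At (270, 198): z_contact = 302.12 − 41.17 + 285.40 = 546.35 m.
Depth below ground = 614.3 − 546.35 = 68.0 m.

68.0 m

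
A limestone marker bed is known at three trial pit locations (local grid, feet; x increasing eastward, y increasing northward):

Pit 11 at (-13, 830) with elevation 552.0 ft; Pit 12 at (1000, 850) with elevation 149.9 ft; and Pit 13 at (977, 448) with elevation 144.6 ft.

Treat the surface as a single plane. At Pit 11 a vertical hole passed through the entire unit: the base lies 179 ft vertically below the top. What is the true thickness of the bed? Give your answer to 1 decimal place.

Let the plane be z = a·x + b·y + c.
Pit 12−Pit 11: 1013a + 20b = −402.1;  Pit 13−Pit 11: 990a − 382b = −407.4.
Solving gives a = −0.39765, b = 0.03594.
|∇z| = √(a²+b²) = 0.39927, so dip δ = arctan(0.39927) = 21.77°.
True thickness = vertical thickness × cos δ = 179 × cos 21.77° = 166.2 ft.

166.2 ft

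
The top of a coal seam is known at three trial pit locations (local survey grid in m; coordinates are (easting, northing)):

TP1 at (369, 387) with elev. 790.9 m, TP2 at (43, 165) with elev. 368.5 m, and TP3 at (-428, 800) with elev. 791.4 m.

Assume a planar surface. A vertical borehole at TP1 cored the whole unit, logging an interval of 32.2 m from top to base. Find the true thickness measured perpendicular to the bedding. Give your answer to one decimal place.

Let the plane be z = a·E + b·N + c.
TP2−TP1: −326a − 222b = −422.4;  TP3−TP1: −797a + 413b = 0.5.
Solving gives a = 0.55955, b = 1.08102.
|∇z| = √(a²+b²) = 1.21725, so dip δ = arctan(1.21725) = 50.60°.
True thickness = vertical thickness × cos δ = 32.2 × cos 50.60° = 20.4 m.

20.4 m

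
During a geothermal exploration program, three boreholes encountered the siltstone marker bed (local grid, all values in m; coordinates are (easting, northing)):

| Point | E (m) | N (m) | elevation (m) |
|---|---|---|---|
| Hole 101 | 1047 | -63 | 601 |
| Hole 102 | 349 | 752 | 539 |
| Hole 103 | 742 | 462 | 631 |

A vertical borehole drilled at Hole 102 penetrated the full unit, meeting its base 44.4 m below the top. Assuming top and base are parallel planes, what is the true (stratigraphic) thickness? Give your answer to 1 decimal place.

Two edge vectors: Hole 101→Hole 102 = (-698, 815, -62), Hole 101→Hole 103 = (-305, 525, 30).
Normal n = (Hole 101→Hole 102) × (Hole 101→Hole 103) = (57000, 39850, -117875).
So ∂z/∂E = −n_x/n_z = 0.48356 and ∂z/∂N = −n_y/n_z = 0.33807.
|∇z| = √(a²+b²) = 0.59002, so dip δ = arctan(0.59002) = 30.54°.
True thickness = vertical thickness × cos δ = 44.4 × cos 30.54° = 38.2 m.

38.2 m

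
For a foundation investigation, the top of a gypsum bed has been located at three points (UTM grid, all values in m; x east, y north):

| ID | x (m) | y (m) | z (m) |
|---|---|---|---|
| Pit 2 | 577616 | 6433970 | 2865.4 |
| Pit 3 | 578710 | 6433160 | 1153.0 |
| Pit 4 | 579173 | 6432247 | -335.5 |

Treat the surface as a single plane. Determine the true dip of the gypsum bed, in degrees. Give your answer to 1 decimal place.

55.5°

Let the plane be z = a·x + b·y + c.
Pit 3−Pit 2: 1094a − 810b = −1712.4;  Pit 4−Pit 2: 1557a − 1723b = −3200.9.
Solving gives a = −0.57349, b = 1.33951.
Gradient magnitude |∇z| = √(a² + b²) = √(0.32889 + 1.79430) = 1.45711.
True dip = arctan(1.45711) = 55.5°, dipping toward SSE (azimuth ≈ 157°).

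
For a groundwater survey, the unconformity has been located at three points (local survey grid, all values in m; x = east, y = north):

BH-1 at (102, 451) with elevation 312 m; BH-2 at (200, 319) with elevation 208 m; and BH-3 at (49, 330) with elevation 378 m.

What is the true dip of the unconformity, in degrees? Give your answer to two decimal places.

48.51°

Let the plane be z = a·x + b·y + c.
BH-2−BH-1: 98a − 132b = −104;  BH-3−BH-1: −53a − 121b = 66.
Solving gives a = −1.12952, b = −0.05071.
Gradient magnitude |∇z| = √(a² + b²) = √(1.27582 + 0.00257) = 1.13066.
True dip = arctan(1.13066) = 48.51°, dipping toward E (azimuth ≈ 087°).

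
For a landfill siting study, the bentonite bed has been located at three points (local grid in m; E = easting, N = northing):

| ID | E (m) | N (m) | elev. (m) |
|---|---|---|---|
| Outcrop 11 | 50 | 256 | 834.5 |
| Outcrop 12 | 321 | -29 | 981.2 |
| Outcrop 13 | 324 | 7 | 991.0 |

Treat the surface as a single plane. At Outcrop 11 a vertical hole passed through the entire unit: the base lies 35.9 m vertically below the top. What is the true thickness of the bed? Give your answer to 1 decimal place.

Let the plane be z = a·E + b·N + c.
Outcrop 12−Outcrop 11: 271a − 285b = 146.7;  Outcrop 13−Outcrop 11: 274a − 249b = 156.5.
Solving gives a = 0.76093, b = 0.20881.
|∇z| = √(a²+b²) = 0.78906, so dip δ = arctan(0.78906) = 38.28°.
True thickness = vertical thickness × cos δ = 35.9 × cos 38.28° = 28.2 m.

28.2 m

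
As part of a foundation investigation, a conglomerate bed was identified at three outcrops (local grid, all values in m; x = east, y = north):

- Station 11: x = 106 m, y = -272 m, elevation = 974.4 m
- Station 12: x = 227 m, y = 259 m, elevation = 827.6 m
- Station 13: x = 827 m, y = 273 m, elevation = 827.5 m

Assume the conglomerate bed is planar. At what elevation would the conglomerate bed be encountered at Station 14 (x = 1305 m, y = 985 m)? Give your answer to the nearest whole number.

Let the plane be z = a·x + b·y + c.
Station 12−Station 11: 121a + 531b = −146.8;  Station 13−Station 11: 721a + 545b = −146.9.
Solving gives a = 0.00632, b = −0.27790.
Then c = 974.4 − a·106 − b·-272 = 898.14.
At (1305, 985): z = 8.2 − 273.7 + 898.14 = 632.7 m.

633 m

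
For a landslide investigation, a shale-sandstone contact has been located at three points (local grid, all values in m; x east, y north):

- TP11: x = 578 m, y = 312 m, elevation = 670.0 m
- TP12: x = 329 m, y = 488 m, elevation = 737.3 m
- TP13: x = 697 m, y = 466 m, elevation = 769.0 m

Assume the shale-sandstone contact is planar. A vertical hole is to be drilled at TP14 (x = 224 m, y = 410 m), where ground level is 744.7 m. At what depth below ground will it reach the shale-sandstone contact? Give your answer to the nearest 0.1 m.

Let the plane be z = a·x + b·y + c.
TP12−TP11: −249a + 176b = 67.3;  TP13−TP11: 119a + 154b = 99.
Solving gives a = 0.11907, b = 0.55085.
Then c = 670 − a·578 − b·312 = 429.31.
At (224, 410): z_contact = 26.67 + 225.85 + 429.31 = 681.83 m.
Depth below ground = 744.7 − 681.83 = 62.9 m.

62.9 m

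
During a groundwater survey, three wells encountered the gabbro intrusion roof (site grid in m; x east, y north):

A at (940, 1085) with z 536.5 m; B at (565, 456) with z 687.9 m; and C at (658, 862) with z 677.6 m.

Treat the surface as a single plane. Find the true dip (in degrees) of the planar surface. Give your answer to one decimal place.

30.8°

Two edge vectors: A→B = (-375, -629, 151.4), A→C = (-282, -223, 141.1).
Normal n = (A→B) × (A→C) = (-54989.7, 10217.7, -93753).
So ∂z/∂x = −n_x/n_z = −0.58654 and ∂z/∂y = −n_y/n_z = 0.10899.
Gradient magnitude |∇z| = √(a² + b²) = √(0.34403 + 0.01188) = 0.59658.
True dip = arctan(0.59658) = 30.8°, dipping toward E (azimuth ≈ 101°).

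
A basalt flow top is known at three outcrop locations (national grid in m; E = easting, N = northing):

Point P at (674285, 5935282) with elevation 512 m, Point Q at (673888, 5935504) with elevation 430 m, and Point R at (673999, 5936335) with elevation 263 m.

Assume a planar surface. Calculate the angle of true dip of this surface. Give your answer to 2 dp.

Let the plane be z = a·E + b·N + c.
Point Q−Point P: −397a + 222b = −82;  Point R−Point P: −286a + 1053b = −249.
Solving gives a = 0.08763, b = −0.21267.
Gradient magnitude |∇z| = √(a² + b²) = √(0.00768 + 0.04523) = 0.23001.
True dip = arctan(0.23001) = 12.95°, dipping toward NNW (azimuth ≈ 338°).

12.95°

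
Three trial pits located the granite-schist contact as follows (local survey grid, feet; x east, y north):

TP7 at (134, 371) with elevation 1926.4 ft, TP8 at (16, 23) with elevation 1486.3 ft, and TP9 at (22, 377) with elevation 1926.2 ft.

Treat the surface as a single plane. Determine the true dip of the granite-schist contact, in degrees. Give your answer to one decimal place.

Two edge vectors: TP7→TP8 = (-118, -348, -440.1), TP7→TP9 = (-112, 6, -0.2).
Normal n = (TP7→TP8) × (TP7→TP9) = (2710.2, 49267.6, -39684).
So ∂z/∂x = −n_x/n_z = 0.06829 and ∂z/∂y = −n_y/n_z = 1.24150.
Gradient magnitude |∇z| = √(a² + b²) = √(0.00466 + 1.54132) = 1.24337.
True dip = arctan(1.24337) = 51.2°, dipping toward S (azimuth ≈ 183°).

51.2°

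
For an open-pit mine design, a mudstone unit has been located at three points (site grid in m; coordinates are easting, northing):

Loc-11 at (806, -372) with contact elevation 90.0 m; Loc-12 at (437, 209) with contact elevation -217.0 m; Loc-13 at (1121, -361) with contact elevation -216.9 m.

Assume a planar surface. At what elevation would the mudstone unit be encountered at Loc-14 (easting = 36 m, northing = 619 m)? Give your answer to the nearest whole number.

Let the plane be z = a·easting + b·northing + c.
Loc-12−Loc-11: −369a + 581b = −307;  Loc-13−Loc-11: 315a + 11b = −306.9.
Solving gives a = −0.93509, b = −1.12229.
Then c = 90 − a·806 − b·-372 = 426.19.
At (36, 619): z = −33.7 − 694.7 + 426.19 = -302.2 m.

-302 m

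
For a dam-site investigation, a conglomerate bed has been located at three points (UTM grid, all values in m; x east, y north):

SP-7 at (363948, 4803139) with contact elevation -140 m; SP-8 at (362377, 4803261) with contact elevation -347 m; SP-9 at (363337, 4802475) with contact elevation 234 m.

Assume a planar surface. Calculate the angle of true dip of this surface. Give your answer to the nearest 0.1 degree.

Two edge vectors: SP-7→SP-8 = (-1571, 122, -207), SP-7→SP-9 = (-611, -664, 374).
Normal n = (SP-7→SP-8) × (SP-7→SP-9) = (-91820, 714031, 1117686).
So ∂z/∂x = −n_x/n_z = 0.08215 and ∂z/∂y = −n_y/n_z = −0.63885.
Gradient magnitude |∇z| = √(a² + b²) = √(0.00675 + 0.40813) = 0.64411.
True dip = arctan(0.64411) = 32.8°, dipping toward N (azimuth ≈ 353°).

32.8°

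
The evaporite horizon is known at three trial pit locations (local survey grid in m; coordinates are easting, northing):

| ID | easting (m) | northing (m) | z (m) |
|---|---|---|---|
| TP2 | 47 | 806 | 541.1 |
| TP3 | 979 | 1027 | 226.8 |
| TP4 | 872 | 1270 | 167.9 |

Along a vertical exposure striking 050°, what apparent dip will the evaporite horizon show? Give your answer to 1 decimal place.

22.9°

Let the plane be z = a·easting + b·northing + c.
TP3−TP2: 932a + 221b = −314.3;  TP4−TP2: 825a + 464b = −373.2.
Solving gives a = −0.25331, b = −0.35393.
Unit vector along 050° is (sin 50°, cos 50°) = (0.7660, 0.6428).
Slope in that direction = a·(0.7660) + b·(0.6428) = −0.42154.
Apparent dip = arctan|0.42154| = 22.9° (true dip is 23.5°, so apparent ≤ true as expected).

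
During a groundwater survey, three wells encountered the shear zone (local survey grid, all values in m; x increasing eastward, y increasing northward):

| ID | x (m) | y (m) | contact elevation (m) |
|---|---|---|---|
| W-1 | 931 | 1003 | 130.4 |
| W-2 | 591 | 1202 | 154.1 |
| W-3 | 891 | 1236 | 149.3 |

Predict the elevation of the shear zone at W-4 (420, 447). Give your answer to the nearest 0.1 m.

Two edge vectors: W-1→W-2 = (-340, 199, 23.7), W-1→W-3 = (-40, 233, 18.9).
Normal n = (W-1→W-2) × (W-1→W-3) = (-1761, 5478, -71260).
So ∂z/∂x = −n_x/n_z = −0.024712 and ∂z/∂y = −n_y/n_z = 0.076873.
Intercept c from W-1: 130.4 + 23.01 − 77.10 = 76.30.
At (420, 447): z = −10.4 + 34.4 + 76.30 = 100.3 m.

100.3 m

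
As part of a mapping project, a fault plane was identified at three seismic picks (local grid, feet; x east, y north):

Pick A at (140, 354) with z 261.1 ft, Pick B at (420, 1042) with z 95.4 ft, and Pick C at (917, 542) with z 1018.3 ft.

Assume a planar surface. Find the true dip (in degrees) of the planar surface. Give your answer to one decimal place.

53.4°

Let the plane be z = a·x + b·y + c.
Pick B−Pick A: 280a + 688b = −165.7;  Pick C−Pick A: 777a + 188b = 757.2.
Solving gives a = 1.14560, b = −0.70708.
Gradient magnitude |∇z| = √(a² + b²) = √(1.31240 + 0.49996) = 1.34624.
True dip = arctan(1.34624) = 53.4°, dipping toward WNW (azimuth ≈ 302°).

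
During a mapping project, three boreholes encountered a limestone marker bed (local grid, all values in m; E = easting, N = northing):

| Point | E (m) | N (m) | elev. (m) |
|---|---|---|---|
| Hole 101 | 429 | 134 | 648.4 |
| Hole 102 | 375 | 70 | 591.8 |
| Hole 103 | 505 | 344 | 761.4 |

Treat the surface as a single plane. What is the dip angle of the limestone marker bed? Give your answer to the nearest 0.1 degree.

Let the plane be z = a·E + b·N + c.
Hole 102−Hole 101: −54a − 64b = −56.6;  Hole 103−Hole 101: 76a + 210b = 113.
Solving gives a = 0.71865, b = 0.27801.
Gradient magnitude |∇z| = √(a² + b²) = √(0.51646 + 0.07729) = 0.77055.
True dip = arctan(0.77055) = 37.6°, dipping toward WSW (azimuth ≈ 249°).

37.6°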